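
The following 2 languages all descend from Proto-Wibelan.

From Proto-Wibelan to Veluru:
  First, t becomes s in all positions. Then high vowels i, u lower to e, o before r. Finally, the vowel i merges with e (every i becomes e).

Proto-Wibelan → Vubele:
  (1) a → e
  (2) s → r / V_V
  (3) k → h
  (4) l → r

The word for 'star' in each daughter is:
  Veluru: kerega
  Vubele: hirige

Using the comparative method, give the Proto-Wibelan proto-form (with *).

*kiriga

Position 4: Veluru has e, Vubele has i. Vubele preserves i here (none of its changes turn any other segment into i), so the proto-segment is *i.
Position 1: Veluru has k, Vubele has h. Veluru preserves k here (none of its changes turn any other segment into k), so the proto-segment is *k.
Position 6: Veluru has a, Vubele has e. Veluru preserves a here (none of its changes turn any other segment into a), so the proto-segment is *a.
Verify the candidate proto-form against each daughter:
Veluru: *kiriga > keriga > kerega  (by pre-rhotic lowering, vowel merger)
Vubele: start from *kiriga.
  rule 1 (vowel merger): kiriga → kirige
  rule 2: no change — kirige
  rule 3 (unconditioned shift): kirige → hirige
  rule 4: no change — hirige
  ⇒ Vubele hirige
No other proto-form is consistent with every reflex, so the reconstruction is *kiriga.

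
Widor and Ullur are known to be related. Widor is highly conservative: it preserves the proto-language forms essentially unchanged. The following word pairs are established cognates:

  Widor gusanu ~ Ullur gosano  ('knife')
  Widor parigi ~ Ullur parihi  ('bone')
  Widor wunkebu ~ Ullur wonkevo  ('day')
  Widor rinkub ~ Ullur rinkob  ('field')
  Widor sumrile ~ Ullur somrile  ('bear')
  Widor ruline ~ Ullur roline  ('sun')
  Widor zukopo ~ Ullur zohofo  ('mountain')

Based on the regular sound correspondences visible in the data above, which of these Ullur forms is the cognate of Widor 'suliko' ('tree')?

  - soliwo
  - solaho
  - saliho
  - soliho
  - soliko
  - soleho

soliho

gusanu ~ gosano, ruline ~ roline — Widor u corresponds to Ullur o after a consonant, before a consonant other than r, m, n, p, b, f, v.
zukopo ~ zohofo — Widor k corresponds to Ullur h between vowels (before a back vowel).
Applying these to Widor 'suliko':
  suliko → soliko   (u→o after a consonant, before a consonant other than r, m, n, p, b, f, v)
  soliko → soliho   (k→h between vowels (before a back vowel))
So the Ullur cognate is 'soliho'.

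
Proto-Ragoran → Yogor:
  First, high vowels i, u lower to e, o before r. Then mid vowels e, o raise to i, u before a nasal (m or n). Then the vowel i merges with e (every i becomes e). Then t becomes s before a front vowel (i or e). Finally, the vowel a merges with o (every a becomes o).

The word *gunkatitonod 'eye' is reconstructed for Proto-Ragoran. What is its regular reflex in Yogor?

Yogor: *gunkatitonod > gunkatitunod > gunkatetunod > gunkasetunod > gunkosetunod  (by pre-nasal raising, vowel merger, palatalisation, vowel merger)

gunkosetunod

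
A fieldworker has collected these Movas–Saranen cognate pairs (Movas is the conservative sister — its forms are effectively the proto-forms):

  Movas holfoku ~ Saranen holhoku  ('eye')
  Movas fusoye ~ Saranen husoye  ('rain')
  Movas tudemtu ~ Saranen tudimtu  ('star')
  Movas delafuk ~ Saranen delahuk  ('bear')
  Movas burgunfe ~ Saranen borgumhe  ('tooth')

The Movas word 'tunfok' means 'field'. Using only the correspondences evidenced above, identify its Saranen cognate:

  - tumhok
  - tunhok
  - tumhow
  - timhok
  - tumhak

burgunfe ~ borgumhe — Movas n corresponds to Saranen m after a vowel, before a labial obstruent.
holfoku ~ holhoku — Movas f corresponds to Saranen h after a consonant, before a back vowel.
Applying these to Movas 'tunfok':
  tunfok → tumfok   (n→m after a vowel, before a labial obstruent)
  tumfok → tumhok   (f→h after a consonant, before a back vowel)
So the Saranen cognate is 'tumhok'.

tumhok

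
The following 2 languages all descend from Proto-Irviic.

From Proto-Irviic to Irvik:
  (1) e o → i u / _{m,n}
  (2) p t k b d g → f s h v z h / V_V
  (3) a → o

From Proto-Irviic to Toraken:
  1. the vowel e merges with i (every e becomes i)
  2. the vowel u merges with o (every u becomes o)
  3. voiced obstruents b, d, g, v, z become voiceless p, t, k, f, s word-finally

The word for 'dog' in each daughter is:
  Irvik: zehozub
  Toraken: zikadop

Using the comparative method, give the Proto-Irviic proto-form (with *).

Position 5: Irvik has z, Toraken has d. Toraken preserves d here (none of its changes turn any other segment into d), so the proto-segment is *d.
Position 4: Irvik has o, Toraken has a. Toraken preserves a here (none of its changes turn any other segment into a), so the proto-segment is *a.
Position 2: Irvik has e, Toraken has i. Irvik preserves e here (none of its changes turn any other segment into e), so the proto-segment is *e.
Verify the candidate proto-form against each daughter:
Irvik: *zekadub > zehazub > zehozub  (by intervocalic lenition, vowel merger)
Toraken: *zekadub > zikadub > zikadob > zikadop  (by vowel merger, vowel merger, final devoicing)
No other proto-form is consistent with every reflex, so the reconstruction is *zekadub.

*zekadub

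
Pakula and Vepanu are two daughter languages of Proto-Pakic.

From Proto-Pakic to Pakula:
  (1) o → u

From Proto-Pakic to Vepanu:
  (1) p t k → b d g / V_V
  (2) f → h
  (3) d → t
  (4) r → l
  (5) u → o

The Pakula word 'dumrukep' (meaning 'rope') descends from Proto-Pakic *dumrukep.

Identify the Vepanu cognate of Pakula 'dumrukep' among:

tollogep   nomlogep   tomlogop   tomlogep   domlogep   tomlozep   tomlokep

tomlogep

Vepanu: *dumrukep > dumrugep > tumrugep > tumlugep > tomlogep  (by intervocalic voicing, unconditioned shift, unconditioned shift, vowel merger)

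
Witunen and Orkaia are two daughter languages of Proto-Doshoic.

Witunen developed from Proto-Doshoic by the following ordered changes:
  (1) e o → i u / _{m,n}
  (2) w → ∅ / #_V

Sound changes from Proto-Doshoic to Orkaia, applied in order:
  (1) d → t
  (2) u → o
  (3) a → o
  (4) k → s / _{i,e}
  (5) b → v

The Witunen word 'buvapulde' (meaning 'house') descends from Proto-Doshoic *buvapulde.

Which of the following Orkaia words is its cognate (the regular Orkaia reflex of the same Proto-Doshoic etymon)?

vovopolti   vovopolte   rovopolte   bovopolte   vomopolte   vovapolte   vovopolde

vovopolte

Orkaia: *buvapulde > buvapulte > bovapolte > bovopolte > vovopolte  (by unconditioned shift, vowel merger, vowel merger, unconditioned shift)
The other candidates each miss or misapply at least one Orkaia change.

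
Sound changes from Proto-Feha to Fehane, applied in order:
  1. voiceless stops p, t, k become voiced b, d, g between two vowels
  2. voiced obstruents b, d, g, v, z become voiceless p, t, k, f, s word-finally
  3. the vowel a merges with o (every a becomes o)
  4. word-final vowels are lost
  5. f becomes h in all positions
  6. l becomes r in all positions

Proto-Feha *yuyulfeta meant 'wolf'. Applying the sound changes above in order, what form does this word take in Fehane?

Fehane: start from *yuyulfeta.
  rule 1 (intervocalic voicing): yuyulfeta → yuyulfeda
  rule 2: no change — yuyulfeda
  rule 3 (vowel merger): yuyulfeda → yuyulfedo
  rule 4 (apocope): yuyulfedo → yuyulfed
  rule 5 (unconditioned shift): yuyulfed → yuyulhed
  rule 6 (unconditioned shift): yuyulhed → yuyurhed
  ⇒ Fehane yuyurhed

yuyurhed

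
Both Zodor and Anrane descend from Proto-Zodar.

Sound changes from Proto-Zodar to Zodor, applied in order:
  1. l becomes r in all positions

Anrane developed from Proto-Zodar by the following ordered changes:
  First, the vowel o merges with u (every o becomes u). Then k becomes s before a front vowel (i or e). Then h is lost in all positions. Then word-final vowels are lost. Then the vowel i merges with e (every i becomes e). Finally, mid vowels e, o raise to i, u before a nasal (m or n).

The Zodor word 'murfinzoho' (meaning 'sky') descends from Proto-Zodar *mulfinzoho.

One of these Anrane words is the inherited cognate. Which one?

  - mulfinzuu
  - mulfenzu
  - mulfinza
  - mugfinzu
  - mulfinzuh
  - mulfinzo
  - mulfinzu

mulfinzu

Anrane: *mulfinzoho > mulfinzuhu > mulfinzuu > mulfinzu > mulfenzu > mulfinzu  (by vowel merger, h-loss, apocope, vowel merger, pre-nasal raising)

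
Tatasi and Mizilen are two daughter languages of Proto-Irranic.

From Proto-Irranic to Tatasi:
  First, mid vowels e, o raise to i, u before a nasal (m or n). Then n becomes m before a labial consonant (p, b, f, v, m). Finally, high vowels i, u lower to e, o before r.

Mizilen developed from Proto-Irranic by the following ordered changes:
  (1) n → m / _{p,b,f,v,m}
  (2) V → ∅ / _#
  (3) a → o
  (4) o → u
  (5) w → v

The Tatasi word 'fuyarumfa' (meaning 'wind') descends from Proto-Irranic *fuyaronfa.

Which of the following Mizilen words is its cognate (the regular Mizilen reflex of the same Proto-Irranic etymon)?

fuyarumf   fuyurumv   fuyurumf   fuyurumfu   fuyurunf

fuyurumf

Mizilen: start from *fuyaronfa.
  rule 1 (nasal place assimilation): fuyaronfa → fuyaromfa
  rule 2 (apocope): fuyaromfa → fuyaromf
  rule 3 (vowel merger): fuyaromf → fuyoromf
  rule 4 (vowel merger): fuyoromf → fuyurumf
  rule 5: no change — fuyurumf
  ⇒ Mizilen fuyurumf
Only 'fuyurumf' matches the regular Mizilen development of *fuyaronfa.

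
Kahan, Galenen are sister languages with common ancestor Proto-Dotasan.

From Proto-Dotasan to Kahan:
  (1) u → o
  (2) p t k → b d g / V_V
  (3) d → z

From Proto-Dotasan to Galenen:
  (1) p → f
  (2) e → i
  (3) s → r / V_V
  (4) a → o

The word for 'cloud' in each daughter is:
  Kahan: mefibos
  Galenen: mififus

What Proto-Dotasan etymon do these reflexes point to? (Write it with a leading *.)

Position 5: Kahan has b, Galenen has f. Taking the neighbouring segments as reconstructed: Kahan b could go back to *p or *b; Galenen f could go back to *p or *f — the one source consistent with every daughter is *p.
Position 2: Kahan has e, Galenen has i. Kahan preserves e here (none of its changes turn any other segment into e), so the proto-segment is *e.
Position 6: Kahan has o, Galenen has u. Galenen preserves u here (none of its changes turn any other segment into u), so the proto-segment is *u.
Continuing position by position gives *mefipus; check it forward:
Kahan: start from *mefipus.
  rule 1 (vowel merger): mefipus → mefipos
  rule 2 (intervocalic voicing): mefipos → mefibos
  rule 3: no change — mefibos
  ⇒ Kahan mefibos
Galenen: start from *mefipus.
  rule 1 (unconditioned shift): mefipus → mefifus
  rule 2 (vowel merger): mefifus → mififus
  rule 3: no change — mififus
  rule 4: no change — mififus
  ⇒ Galenen mififus
No other proto-form is consistent with every reflex, so the reconstruction is *mefipus.

*mefipus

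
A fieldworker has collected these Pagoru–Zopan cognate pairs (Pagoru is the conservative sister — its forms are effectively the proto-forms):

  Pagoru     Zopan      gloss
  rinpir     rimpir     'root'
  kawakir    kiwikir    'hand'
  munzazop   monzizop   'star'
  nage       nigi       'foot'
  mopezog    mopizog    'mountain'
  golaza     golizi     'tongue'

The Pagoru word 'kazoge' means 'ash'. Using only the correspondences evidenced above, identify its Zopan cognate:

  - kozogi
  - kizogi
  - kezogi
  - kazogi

kawakir ~ kiwikir, munzazop ~ monzizop — Pagoru a corresponds to Zopan i after a consonant, before a consonant other than r, m, n, p, b, f, v.
nage ~ nigi — Pagoru e corresponds to Zopan i word-finally.
Applying these to Pagoru 'kazoge':
  kazoge → kizoge   (a→i after a consonant, before a consonant other than r, m, n, p, b, f, v)
  kizoge → kizogi   (e→i word-finally)
So the Zopan cognate is 'kizogi'.

kizogi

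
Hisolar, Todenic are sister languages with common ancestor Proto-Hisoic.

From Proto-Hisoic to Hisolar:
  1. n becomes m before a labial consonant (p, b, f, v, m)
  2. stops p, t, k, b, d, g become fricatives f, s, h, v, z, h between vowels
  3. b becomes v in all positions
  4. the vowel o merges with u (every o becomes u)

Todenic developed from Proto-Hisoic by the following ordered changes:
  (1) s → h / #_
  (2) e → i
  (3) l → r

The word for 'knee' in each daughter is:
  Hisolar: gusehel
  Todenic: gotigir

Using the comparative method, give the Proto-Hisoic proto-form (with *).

Position 4: Hisolar has e, Todenic has i. Hisolar preserves e here (none of its changes turn any other segment into e), so the proto-segment is *e.
Position 5: Hisolar has h, Todenic has g. Todenic preserves g here (none of its changes turn any other segment into g), so the proto-segment is *g.
Position 6: Hisolar has e, Todenic has i. Hisolar preserves e here (none of its changes turn any other segment into e), so the proto-segment is *e.
Verify the candidate proto-form against each daughter:
Hisolar: start from *gotegel.
  rule 1: no change — gotegel
  rule 2 (intervocalic lenition): gotegel → gosehel
  rule 3: no change — gosehel
  rule 4 (vowel merger): gosehel → gusehel
  ⇒ Hisolar gusehel
Todenic: start from *gotegel.
  rule 1: no change — gotegel
  rule 2 (vowel merger): gotegel → gotigil
  rule 3 (unconditioned shift): gotigil → gotigir
  ⇒ Todenic gotigir
*gotegel is the unique common source.

*gotegel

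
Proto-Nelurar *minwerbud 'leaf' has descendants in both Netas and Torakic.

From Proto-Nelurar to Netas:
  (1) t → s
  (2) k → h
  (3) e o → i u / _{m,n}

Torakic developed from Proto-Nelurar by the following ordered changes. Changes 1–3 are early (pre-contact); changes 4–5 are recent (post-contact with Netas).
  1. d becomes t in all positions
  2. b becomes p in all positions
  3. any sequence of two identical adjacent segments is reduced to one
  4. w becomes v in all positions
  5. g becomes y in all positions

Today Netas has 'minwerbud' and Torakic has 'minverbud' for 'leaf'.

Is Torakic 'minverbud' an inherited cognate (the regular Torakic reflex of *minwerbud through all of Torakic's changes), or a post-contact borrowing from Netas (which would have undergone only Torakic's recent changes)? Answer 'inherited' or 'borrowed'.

borrowed

If inherited, *minwerbud would pass through all of Torakic's changes:
Torakic: *minwerbud > minwerbut > minwerput > minverput  (by unconditioned shift, unconditioned shift, unconditioned shift)
If borrowed from Netas 'minwerbud' after the early changes, it would undergo only the recent ones:
  rule 4 (unconditioned shift): minwerbud → minverbud
  rule 5 (unconditioned shift): no change (minverbud)
  ⇒ as a loan: minverbud
Torakic 'minverbud' matches the loan outcome 'minverbud', not the inherited 'minverput' — it skipped the early Torakic changes, so it was borrowed from Netas.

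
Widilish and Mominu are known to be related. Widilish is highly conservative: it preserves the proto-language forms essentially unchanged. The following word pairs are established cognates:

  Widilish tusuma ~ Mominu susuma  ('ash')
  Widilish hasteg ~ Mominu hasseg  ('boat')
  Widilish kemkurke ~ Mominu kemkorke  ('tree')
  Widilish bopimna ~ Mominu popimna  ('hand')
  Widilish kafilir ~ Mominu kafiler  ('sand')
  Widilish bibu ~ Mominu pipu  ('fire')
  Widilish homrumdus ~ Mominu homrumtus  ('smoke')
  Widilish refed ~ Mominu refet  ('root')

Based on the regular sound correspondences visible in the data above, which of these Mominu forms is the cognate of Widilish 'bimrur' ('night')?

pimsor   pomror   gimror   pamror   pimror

bibu ~ pipu — Widilish b corresponds to Mominu p word-initially before a front vowel.
kemkurke ~ kemkorke — Widilish u corresponds to Mominu o after a consonant, before r.
Applying these to Widilish 'bimrur':
  bimrur → pimrur   (b→p word-initially before a front vowel)
  pimrur → pimror   (u→o after a consonant, before r)
So the Mominu cognate is 'pimror'.

pimror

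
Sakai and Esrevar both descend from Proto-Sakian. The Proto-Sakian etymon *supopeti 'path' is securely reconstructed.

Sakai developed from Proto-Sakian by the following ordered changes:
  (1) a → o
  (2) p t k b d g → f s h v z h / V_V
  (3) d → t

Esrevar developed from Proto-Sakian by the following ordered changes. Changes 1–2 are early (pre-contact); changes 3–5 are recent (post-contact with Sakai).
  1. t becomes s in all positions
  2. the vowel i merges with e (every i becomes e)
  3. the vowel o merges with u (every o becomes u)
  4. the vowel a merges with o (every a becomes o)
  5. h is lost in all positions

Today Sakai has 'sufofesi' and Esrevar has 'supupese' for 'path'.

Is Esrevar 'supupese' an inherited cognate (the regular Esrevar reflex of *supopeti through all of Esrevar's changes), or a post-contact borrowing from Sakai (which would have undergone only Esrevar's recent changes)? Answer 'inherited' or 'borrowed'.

If inherited, *supopeti would pass through all of Esrevar's changes:
Esrevar: start from *supopeti.
  rule 1 (unconditioned shift): supopeti → supopesi
  rule 2 (vowel merger): supopesi → supopese
  rule 3 (vowel merger): supopese → supupese
  rule 4: no change — supupese
  rule 5: no change — supupese
  ⇒ Esrevar supupese
If borrowed from Sakai 'sufofesi' after the early changes, it would undergo only the recent ones:
  rule 3 (vowel merger): sufofesi → sufufesi
  rule 4 (vowel merger): no change (sufufesi)
  rule 5 (h-loss): no change (sufufesi)
  ⇒ as a loan: sufufesi
Esrevar 'supupese' matches the inherited outcome exactly, so it is an inherited cognate, not a loan.

inherited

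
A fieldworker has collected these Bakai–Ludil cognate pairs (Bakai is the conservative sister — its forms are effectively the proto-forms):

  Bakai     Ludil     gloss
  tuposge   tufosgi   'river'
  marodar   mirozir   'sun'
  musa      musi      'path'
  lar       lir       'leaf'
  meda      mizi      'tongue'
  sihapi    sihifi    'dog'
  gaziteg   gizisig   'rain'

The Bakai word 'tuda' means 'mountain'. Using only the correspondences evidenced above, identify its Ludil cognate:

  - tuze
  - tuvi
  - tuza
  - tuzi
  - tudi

marodar ~ mirozir, meda ~ mizi — Bakai d corresponds to Ludil z between vowels (before a back vowel).
musa ~ musi, meda ~ mizi — Bakai a corresponds to Ludil i word-finally.
Applying these to Bakai 'tuda':
  tuda → tuza   (d→z between vowels (before a back vowel))
  tuza → tuzi   (a→i word-finally)
So the Ludil cognate is 'tuzi'.

tuzi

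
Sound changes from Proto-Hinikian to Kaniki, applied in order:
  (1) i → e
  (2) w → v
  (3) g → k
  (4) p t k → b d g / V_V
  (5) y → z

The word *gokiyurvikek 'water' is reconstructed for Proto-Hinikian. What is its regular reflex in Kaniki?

kogezurvegek

Kaniki: start from *gokiyurvikek.
  rule 1 (vowel merger): gokiyurvikek → gokeyurvekek
  rule 2: no change — gokeyurvekek
  rule 3 (unconditioned shift): gokeyurvekek → kokeyurvekek
  rule 4 (intervocalic voicing): kokeyurvekek → kogeyurvegek
  rule 5 (unconditioned shift): kogeyurvegek → kogezurvegek
  ⇒ Kaniki kogezurvegek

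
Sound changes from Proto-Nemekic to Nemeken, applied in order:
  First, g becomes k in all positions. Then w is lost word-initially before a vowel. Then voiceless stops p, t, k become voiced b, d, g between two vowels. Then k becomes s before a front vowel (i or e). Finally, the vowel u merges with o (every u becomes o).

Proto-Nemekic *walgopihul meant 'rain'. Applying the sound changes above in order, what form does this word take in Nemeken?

Nemeken: *walgopihul > walkopihul > alkopihul > alkobihul > alkobihol  (by unconditioned shift, glide loss, intervocalic voicing, vowel merger)

alkobihol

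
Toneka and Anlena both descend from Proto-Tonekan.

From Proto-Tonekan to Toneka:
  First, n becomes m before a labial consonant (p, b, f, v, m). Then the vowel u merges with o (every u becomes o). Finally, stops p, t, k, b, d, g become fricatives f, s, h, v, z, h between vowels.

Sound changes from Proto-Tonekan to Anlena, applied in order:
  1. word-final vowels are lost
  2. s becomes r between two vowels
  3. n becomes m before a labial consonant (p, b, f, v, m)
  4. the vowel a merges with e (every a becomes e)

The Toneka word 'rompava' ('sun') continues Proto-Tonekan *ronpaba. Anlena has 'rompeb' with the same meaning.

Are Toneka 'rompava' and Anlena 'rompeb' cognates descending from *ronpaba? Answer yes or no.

Derive the expected Anlena reflex of *ronpaba:
Anlena: *ronpaba > ronpab > rompab > rompeb  (by apocope, nasal place assimilation, vowel merger)
Anlena 'rompeb' matches the regular reflex exactly, so the pair is cognate.

yes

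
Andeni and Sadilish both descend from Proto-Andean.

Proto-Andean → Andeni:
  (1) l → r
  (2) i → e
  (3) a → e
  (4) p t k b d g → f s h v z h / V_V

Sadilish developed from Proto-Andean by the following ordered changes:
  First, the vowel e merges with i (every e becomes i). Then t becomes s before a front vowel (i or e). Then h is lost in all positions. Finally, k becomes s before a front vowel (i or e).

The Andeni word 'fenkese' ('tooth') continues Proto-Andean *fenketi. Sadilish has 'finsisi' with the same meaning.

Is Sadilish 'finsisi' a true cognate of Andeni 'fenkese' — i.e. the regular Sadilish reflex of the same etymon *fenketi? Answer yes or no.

Derive the expected Sadilish reflex of *fenketi:
Sadilish: start from *fenketi.
  rule 1 (vowel merger): fenketi → finkiti
  rule 2 (palatalisation): finkiti → finkisi
  rule 3: no change — finkisi
  rule 4 (palatalisation): finkisi → finsisi
  ⇒ Sadilish finsisi
Sadilish 'finsisi' matches the regular reflex exactly, so the pair is cognate.

yes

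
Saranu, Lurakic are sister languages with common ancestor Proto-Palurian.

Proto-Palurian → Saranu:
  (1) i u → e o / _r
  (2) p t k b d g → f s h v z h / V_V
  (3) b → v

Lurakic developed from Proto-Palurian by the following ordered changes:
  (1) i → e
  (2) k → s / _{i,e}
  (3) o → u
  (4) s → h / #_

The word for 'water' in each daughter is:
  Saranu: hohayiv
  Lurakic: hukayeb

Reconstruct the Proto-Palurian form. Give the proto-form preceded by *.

*hokayib

Position 6: Saranu has i, Lurakic has e. Saranu preserves i here (none of its changes turn any other segment into i), so the proto-segment is *i.
Position 2: Saranu has o, Lurakic has u. Taking the neighbouring segments as reconstructed: Saranu o can only go back to *o; Lurakic u could go back to *o or *u — the one source consistent with every daughter is *o.
Verify the candidate proto-form against each daughter:
Saranu: start from *hokayib.
  rule 1: no change — hokayib
  rule 2 (intervocalic lenition): hokayib → hohayib
  rule 3 (unconditioned shift): hohayib → hohayiv
  ⇒ Saranu hohayiv
Lurakic: start from *hokayib.
  rule 1 (vowel merger): hokayib → hokayeb
  rule 2: no change — hokayeb
  rule 3 (vowel merger): hokayeb → hukayeb
  rule 4: no change — hukayeb
  ⇒ Lurakic hukayeb
*hokayib is the unique common source.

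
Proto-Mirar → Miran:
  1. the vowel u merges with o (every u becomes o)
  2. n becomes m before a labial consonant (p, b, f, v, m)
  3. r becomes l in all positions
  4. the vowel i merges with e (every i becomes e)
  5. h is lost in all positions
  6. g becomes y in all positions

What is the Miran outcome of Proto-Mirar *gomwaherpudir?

yomwaelpodel

Miran: *gomwaherpudir > gomwaherpodir > gomwahelpodil > gomwahelpodel > gomwaelpodel > yomwaelpodel  (by vowel merger, unconditioned shift, vowel merger, h-loss, unconditioned shift)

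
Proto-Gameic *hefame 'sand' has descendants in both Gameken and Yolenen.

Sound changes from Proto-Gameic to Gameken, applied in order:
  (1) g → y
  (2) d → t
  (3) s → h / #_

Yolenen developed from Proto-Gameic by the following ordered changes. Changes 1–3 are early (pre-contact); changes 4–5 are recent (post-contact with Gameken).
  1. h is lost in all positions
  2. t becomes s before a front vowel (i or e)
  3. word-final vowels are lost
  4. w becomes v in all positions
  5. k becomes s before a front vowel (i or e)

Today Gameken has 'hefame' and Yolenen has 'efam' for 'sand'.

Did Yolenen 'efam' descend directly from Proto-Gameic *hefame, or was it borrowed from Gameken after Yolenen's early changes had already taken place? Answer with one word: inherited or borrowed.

inherited

If inherited, *hefame would pass through all of Yolenen's changes:
Yolenen: start from *hefame.
  rule 1 (h-loss): hefame → efame
  rule 2: no change — efame
  rule 3 (apocope): efame → efam
  rule 4: no change — efam
  rule 5: no change — efam
  ⇒ Yolenen efam
If borrowed from Gameken 'hefame' after the early changes, it would undergo only the recent ones:
  rule 4 (unconditioned shift): no change (hefame)
  rule 5 (palatalisation): no change (hefame)
  ⇒ as a loan: hefame
Yolenen 'efam' matches the inherited outcome exactly, so it is an inherited cognate, not a loan.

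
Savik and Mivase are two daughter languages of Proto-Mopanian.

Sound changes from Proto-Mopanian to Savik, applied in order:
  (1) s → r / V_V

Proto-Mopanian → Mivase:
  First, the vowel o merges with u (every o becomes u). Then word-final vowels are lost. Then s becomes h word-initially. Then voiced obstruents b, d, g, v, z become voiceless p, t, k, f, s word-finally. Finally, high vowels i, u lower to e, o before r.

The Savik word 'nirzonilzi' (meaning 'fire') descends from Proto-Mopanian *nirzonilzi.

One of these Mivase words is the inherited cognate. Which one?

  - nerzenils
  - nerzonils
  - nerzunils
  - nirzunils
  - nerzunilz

Mivase: start from *nirzonilzi.
  rule 1 (vowel merger): nirzonilzi → nirzunilzi
  rule 2 (apocope): nirzunilzi → nirzunilz
  rule 3: no change — nirzunilz
  rule 4 (final devoicing): nirzunilz → nirzunils
  rule 5 (pre-rhotic lowering): nirzunils → nerzunils
  ⇒ Mivase nerzunils
Among the options, 'nerzunils' alone shows every Mivase change applied in order.

nerzunils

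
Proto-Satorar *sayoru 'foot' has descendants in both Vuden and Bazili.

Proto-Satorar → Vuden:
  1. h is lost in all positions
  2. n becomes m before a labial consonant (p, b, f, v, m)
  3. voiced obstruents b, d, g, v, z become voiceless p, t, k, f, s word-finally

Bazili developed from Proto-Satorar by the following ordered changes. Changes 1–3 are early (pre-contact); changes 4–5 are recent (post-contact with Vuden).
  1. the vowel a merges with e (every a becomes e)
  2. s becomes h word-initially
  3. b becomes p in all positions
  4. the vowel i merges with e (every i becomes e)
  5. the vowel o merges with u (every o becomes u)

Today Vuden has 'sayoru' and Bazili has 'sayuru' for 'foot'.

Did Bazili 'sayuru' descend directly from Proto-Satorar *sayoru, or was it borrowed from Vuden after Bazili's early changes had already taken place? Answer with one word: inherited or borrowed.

If inherited, *sayoru would pass through all of Bazili's changes:
Bazili: *sayoru > seyoru > heyoru > heyuru  (by vowel merger, debuccalisation, vowel merger)
If borrowed from Vuden 'sayoru' after the early changes, it would undergo only the recent ones:
  rule 4 (vowel merger): no change (sayoru)
  rule 5 (vowel merger): sayoru → sayuru
  ⇒ as a loan: sayuru
Bazili 'sayuru' matches the loan outcome 'sayuru', not the inherited 'heyuru' — it skipped the early Bazili changes, so it was borrowed from Vuden.

borrowed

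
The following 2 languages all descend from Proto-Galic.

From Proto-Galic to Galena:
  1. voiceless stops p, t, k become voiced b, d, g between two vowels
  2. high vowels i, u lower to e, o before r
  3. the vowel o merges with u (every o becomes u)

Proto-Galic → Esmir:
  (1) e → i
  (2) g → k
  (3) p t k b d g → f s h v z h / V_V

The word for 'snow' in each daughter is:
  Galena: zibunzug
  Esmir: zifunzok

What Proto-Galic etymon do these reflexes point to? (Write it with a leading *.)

Position 7: Galena has u, Esmir has o. Esmir preserves o here (none of its changes turn any other segment into o), so the proto-segment is *o.
Position 8: Galena has g, Esmir has k. Taking the neighbouring segments as reconstructed: Galena g can only go back to *g; Esmir k could go back to *k or *g — the one source consistent with every daughter is *g.
Position 3: Galena has b, Esmir has f. Taking the neighbouring segments as reconstructed: Galena b could go back to *p or *b; Esmir f could go back to *p or *f — the one source consistent with every daughter is *p.
Verify the candidate proto-form against each daughter:
Galena: *zipunzog
  zipunzog → zibunzog   [intervocalic voicing]
  zibunzog (rule 2 does not apply)
  zibunzog → zibunzug   [vowel merger]
  giving Galena zibunzug.
Esmir: *zipunzog > zipunzok > zifunzok  (by unconditioned shift, intervocalic lenition)
Only *zipunzog yields all of Galena zibunzug, Esmir zifunzok.

*zipunzog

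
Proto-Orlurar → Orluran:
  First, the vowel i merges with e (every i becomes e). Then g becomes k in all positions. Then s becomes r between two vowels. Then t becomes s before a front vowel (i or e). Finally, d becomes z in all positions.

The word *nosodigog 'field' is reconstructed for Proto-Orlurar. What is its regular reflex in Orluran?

norozekok

Orluran: *nosodigog > nosodegog > nosodekok > norodekok > norozekok  (by vowel merger, unconditioned shift, rhotacism, unconditioned shift)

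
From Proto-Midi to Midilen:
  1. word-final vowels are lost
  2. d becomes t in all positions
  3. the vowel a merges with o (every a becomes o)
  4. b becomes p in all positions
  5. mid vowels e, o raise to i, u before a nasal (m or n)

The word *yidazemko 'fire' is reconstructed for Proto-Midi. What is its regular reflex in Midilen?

Midilen: *yidazemko
  yidazemko → yidazemk   [apocope]
  yidazemk → yitazemk   [unconditioned shift]
  yitazemk → yitozemk   [vowel merger]
  yitozemk (rule 4 does not apply)
  yitozemk → yitozimk   [pre-nasal raising]
  giving Midilen yitozimk.

yitozimk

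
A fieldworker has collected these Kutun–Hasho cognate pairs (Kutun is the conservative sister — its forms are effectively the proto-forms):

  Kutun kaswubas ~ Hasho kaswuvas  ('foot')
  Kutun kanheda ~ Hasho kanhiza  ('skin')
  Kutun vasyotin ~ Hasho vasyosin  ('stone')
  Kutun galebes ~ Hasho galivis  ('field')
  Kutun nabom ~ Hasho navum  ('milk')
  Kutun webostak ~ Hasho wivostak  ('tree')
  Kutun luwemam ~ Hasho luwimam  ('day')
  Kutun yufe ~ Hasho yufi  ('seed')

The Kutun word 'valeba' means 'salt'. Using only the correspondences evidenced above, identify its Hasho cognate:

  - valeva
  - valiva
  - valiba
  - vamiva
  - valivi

valiva

galebes ~ galivis, webostak ~ wivostak — Kutun e corresponds to Hasho i after a consonant, before a labial obstruent.
kaswubas ~ kaswuvas — Kutun b corresponds to Hasho v between vowels (before a back vowel).
Applying these to Kutun 'valeba':
  valeba → valiba   (e→i after a consonant, before a labial obstruent)
  valiba → valiva   (b→v between vowels (before a back vowel))
So the Hasho cognate is 'valiva'.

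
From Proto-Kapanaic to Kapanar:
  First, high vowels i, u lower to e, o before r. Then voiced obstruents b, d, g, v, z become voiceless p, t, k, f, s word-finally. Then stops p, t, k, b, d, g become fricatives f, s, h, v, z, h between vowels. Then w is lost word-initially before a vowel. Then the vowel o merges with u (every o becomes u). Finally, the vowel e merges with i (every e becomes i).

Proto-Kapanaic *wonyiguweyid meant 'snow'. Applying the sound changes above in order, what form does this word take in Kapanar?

unyihuwiyit

Kapanar: *wonyiguweyid
  wonyiguweyid (rule 1 does not apply)
  wonyiguweyid → wonyiguweyit   [final devoicing]
  wonyiguweyit → wonyihuweyit   [intervocalic lenition]
  wonyihuweyit → onyihuweyit   [glide loss]
  onyihuweyit → unyihuweyit   [vowel merger]
  unyihuweyit → unyihuwiyit   [vowel merger]
  giving Kapanar unyihuwiyit.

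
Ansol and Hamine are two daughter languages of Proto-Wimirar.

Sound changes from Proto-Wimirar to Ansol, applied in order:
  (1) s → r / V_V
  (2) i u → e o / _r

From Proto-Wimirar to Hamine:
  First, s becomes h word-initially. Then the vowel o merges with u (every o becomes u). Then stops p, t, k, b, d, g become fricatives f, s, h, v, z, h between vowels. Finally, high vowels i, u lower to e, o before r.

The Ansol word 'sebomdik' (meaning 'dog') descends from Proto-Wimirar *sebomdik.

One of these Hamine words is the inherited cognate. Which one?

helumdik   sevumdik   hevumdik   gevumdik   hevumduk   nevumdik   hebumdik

Hamine: *sebomdik
  sebomdik → hebomdik   [debuccalisation]
  hebomdik → hebumdik   [vowel merger]
  hebumdik → hevumdik   [intervocalic lenition]
  hevumdik (rule 4 does not apply)
  giving Hamine hevumdik.

hevumdik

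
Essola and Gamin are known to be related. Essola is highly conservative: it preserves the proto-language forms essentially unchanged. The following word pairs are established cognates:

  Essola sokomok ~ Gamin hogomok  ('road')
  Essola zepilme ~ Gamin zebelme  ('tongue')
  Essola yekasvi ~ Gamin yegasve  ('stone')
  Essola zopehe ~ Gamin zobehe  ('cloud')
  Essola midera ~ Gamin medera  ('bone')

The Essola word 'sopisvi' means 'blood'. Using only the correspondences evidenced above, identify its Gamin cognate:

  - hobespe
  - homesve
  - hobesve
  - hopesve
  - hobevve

sokomok ~ hogomok — Essola s corresponds to Gamin h word-initially before a back vowel.
zepilme ~ zebelme — Essola p corresponds to Gamin b between vowels (before a front vowel).
zepilme ~ zebelme, midera ~ medera — Essola i corresponds to Gamin e after a consonant, before a consonant other than r, m, n, p, b, f, v.
yekasvi ~ yegasve — Essola i corresponds to Gamin e word-finally.
Applying these to Essola 'sopisvi':
  sopisvi → hopisvi   (s→h word-initially before a back vowel)
  hopisvi → hobisvi   (p→b between vowels (before a front vowel))
  hobisvi → hobesvi   (i→e after a consonant, before a consonant other than r, m, n, p, b, f, v)
  hobesvi → hobesve   (i→e word-finally)
So the Gamin cognate is 'hobesve'.

hobesve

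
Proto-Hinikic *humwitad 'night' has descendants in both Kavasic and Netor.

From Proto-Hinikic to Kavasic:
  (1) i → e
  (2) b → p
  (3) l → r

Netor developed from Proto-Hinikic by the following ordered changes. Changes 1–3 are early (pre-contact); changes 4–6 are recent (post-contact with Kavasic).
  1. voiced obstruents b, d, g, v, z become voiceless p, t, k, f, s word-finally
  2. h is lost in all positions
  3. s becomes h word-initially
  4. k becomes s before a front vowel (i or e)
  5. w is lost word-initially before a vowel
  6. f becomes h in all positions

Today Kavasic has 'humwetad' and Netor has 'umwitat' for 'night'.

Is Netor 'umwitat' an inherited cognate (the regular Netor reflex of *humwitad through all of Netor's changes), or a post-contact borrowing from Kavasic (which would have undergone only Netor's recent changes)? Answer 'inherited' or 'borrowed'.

If inherited, *humwitad would pass through all of Netor's changes:
Netor: *humwitad > humwitat > umwitat  (by final devoicing, h-loss)
If borrowed from Kavasic 'humwetad' after the early changes, it would undergo only the recent ones:
  rule 4 (palatalisation): no change (humwetad)
  rule 5 (glide loss): no change (humwetad)
  rule 6 (unconditioned shift): no change (humwetad)
  ⇒ as a loan: humwetad
Netor 'umwitat' matches the inherited outcome exactly, so it is an inherited cognate, not a loan.

inherited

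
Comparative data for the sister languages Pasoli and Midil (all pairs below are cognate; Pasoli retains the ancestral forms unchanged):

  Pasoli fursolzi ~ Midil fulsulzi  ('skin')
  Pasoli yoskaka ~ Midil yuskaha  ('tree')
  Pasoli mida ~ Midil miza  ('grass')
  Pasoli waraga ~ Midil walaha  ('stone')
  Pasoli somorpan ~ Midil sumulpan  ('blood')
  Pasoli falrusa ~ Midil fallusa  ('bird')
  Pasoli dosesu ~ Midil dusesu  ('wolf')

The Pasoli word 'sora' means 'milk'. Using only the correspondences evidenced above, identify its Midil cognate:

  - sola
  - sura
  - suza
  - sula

sula

somorpan ~ sumulpan — Pasoli o corresponds to Midil u after a consonant, before r.
waraga ~ walaha — Pasoli r corresponds to Midil l between vowels (before a back vowel).
Applying these to Pasoli 'sora':
  sora → sura   (o→u after a consonant, before r)
  sura → sula   (r→l between vowels (before a back vowel))
So the Midil cognate is 'sula'.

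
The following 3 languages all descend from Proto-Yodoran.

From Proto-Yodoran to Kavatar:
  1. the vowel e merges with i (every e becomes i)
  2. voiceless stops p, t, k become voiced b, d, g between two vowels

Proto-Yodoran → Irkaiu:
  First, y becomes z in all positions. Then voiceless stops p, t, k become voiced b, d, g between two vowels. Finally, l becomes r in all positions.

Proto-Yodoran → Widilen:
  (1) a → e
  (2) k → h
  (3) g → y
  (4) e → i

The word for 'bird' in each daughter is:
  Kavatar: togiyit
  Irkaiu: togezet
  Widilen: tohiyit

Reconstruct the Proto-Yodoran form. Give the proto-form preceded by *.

Position 4: Kavatar has i, Irkaiu has e, Widilen has i. Irkaiu preserves e here (none of its changes turn any other segment into e), so the proto-segment is *e.
Position 5: Kavatar has y, Irkaiu has z, Widilen has y. Kavatar preserves y here (none of its changes turn any other segment into y), so the proto-segment is *y.
Position 3: Kavatar has g, Irkaiu has g, Widilen has h. Taking the neighbouring segments as reconstructed: Kavatar g could go back to *k or *g; Irkaiu g could go back to *k or *g; Widilen h could go back to *k or *h — the one source consistent with every daughter is *k.
Verify the candidate proto-form against each daughter:
Kavatar: start from *tokeyet.
  rule 1 (vowel merger): tokeyet → tokiyit
  rule 2 (intervocalic voicing): tokiyit → togiyit
  ⇒ Kavatar togiyit
Irkaiu: *tokeyet
  tokeyet → tokezet   [unconditioned shift]
  tokezet → togezet   [intervocalic voicing]
  togezet (rule 3 does not apply)
  giving Irkaiu togezet.
Widilen: *tokeyet
  tokeyet (rule 1 does not apply)
  tokeyet → toheyet   [unconditioned shift]
  toheyet (rule 3 does not apply)
  toheyet → tohiyit   [vowel merger]
  giving Widilen tohiyit.
No other proto-form is consistent with every reflex, so the reconstruction is *tokeyet.

*tokeyet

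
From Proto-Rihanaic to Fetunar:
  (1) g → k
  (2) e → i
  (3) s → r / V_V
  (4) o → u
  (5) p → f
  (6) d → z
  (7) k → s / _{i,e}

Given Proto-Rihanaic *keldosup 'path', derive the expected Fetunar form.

silzuruf

Fetunar: start from *keldosup.
  rule 1: no change — keldosup
  rule 2 (vowel merger): keldosup → kildosup
  rule 3 (rhotacism): kildosup → kildorup
  rule 4 (vowel merger): kildorup → kildurup
  rule 5 (unconditioned shift): kildurup → kilduruf
  rule 6 (unconditioned shift): kilduruf → kilzuruf
  rule 7 (palatalisation): kilzuruf → silzuruf
  ⇒ Fetunar silzuruf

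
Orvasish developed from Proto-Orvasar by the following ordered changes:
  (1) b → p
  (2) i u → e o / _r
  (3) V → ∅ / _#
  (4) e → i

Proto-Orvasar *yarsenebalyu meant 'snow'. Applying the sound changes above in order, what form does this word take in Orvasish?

Orvasish: *yarsenebalyu
  yarsenebalyu → yarsenepalyu   [unconditioned shift]
  yarsenepalyu (rule 2 does not apply)
  yarsenepalyu → yarsenepaly   [apocope]
  yarsenepaly → yarsinipaly   [vowel merger]
  giving Orvasish yarsinipaly.

yarsinipaly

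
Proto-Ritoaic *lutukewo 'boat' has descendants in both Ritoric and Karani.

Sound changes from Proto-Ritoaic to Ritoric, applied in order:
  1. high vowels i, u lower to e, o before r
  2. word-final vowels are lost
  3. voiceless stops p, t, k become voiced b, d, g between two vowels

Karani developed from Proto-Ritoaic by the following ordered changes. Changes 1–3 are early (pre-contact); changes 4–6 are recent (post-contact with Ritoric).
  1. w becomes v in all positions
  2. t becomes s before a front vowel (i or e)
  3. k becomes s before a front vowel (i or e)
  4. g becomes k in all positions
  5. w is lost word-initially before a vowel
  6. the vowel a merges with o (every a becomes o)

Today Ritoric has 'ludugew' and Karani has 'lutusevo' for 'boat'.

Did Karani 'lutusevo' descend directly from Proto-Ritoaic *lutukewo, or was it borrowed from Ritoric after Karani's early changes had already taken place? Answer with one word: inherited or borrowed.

If inherited, *lutukewo would pass through all of Karani's changes:
Karani: *lutukewo > lutukevo > lutusevo  (by unconditioned shift, palatalisation)
If borrowed from Ritoric 'ludugew' after the early changes, it would undergo only the recent ones:
  rule 4 (unconditioned shift): ludugew → ludukew
  rule 5 (glide loss): no change (ludukew)
  rule 6 (vowel merger): no change (ludukew)
  ⇒ as a loan: ludukew
Karani 'lutusevo' matches the inherited outcome exactly, so it is an inherited cognate, not a loan.

inherited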